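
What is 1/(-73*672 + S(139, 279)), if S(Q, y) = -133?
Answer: -1/49189 ≈ -2.0330e-5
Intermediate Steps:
1/(-73*672 + S(139, 279)) = 1/(-73*672 - 133) = 1/(-49056 - 133) = 1/(-49189) = -1/49189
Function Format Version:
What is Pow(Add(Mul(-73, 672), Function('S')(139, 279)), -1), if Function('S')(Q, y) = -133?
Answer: Rational(-1, 49189) ≈ -2.0330e-5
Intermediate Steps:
Pow(Add(Mul(-73, 672), Function('S')(139, 279)), -1) = Pow(Add(Mul(-73, 672), -133), -1) = Pow(Add(-49056, -133), -1) = Pow(-49189, -1) = Rational(-1, 49189)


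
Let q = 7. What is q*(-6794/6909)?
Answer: -6794/987 ≈ -6.8835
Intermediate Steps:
q*(-6794/6909) = 7*(-6794/6909) = -6794/987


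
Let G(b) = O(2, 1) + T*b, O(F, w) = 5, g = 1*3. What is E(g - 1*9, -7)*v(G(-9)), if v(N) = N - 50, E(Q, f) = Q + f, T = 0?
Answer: 585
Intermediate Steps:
g = 3
G(b) = 5 (G(b) = 5 + 0*b = 5 + 0 = 5)
v(N) = -50 + N
E(g - 1*9, -7)*v(G(-9)) = ((3 - 1*9) - 7)*(-50 + 5) = ((3 - 9) - 7)*(-45) = (-6 - 7)*(-45) = -13*(-45) = 585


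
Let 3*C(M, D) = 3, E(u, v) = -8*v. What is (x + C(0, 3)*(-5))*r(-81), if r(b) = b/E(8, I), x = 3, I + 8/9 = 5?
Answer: -729/148 ≈ -4.9257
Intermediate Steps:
I = 37/9 (I = -8/9 + 5 = 37/9 ≈ 4.1111)
C(M, D) = 1 (C(M, D) = (⅓)*3 = 1)
r(b) = -9*b/296 (r(b) = b/((-8*37/9)) = b/(-296/9) = b*(-9/296) = -9*b/296)
(x + C(0, 3)*(-5))*r(-81) = (3 + 1*(-5))*(-9/296*(-81)) = (3 - 5)*(729/296) = -2*729/296 = -729/148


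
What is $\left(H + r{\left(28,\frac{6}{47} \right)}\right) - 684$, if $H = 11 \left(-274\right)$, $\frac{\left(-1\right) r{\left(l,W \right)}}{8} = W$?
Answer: $- \frac{173854}{47} \approx -3699.0$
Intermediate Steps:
$r{\left(l,W \right)} = - 8 W$
$H = -3014$
$\left(H + r{\left(28,\frac{6}{47} \right)}\right) - 684 = \left(-3014 - 8 \cdot \frac{6}{47}\right) - 684 = \left(-3014 - 8 \cdot 6 \cdot \frac{1}{47}\right) - 684 = \left(-3014 - \frac{48}{47}\right) - 684 = - \frac{141706}{47} - 684 = - \frac{173854}{47}$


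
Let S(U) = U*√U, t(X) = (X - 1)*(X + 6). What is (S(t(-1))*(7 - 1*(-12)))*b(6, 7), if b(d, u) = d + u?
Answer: -2470*I*√10 ≈ -7810.8*I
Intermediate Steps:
t(X) = (-1 + X)*(6 + X)
S(U) = U^(3/2)
(S(t(-1))*(7 - 1*(-12)))*b(6, 7) = ((-6 + (-1)² + 5*(-1))^(3/2)*(7 - 1*(-12)))*(6 + 7) = ((-6 + 1 - 5)^(3/2)*(7 + 12))*13 = ((-10)^(3/2)*19)*13 = (-10*I*√10*19)*13 = -190*I*√10*13 = -2470*I*√10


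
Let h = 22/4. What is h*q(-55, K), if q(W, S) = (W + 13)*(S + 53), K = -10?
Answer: -9933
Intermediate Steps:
h = 11/2 (h = 22*(¼) = 11/2 ≈ 5.5000)
q(W, S) = (13 + W)*(53 + S)
h*q(-55, K) = 11*(689 + 13*(-10) + 53*(-55) - 10*(-55))/2 = 11*(689 - 130 - 2915 + 550)/2 = (11/2)*(-1806) = -9933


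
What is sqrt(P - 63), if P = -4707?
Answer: 3*I*sqrt(530) ≈ 69.065*I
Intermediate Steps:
sqrt(P - 63) = sqrt(-4707 - 63) = sqrt(-4770) = 3*I*sqrt(530)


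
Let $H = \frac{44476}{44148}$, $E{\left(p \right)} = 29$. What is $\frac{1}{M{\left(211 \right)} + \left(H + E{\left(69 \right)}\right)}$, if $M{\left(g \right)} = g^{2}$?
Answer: $\frac{11037}{491709469} \approx 2.2446 \cdot 10^{-5}$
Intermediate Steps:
$H = \frac{11119}{11037}$ ($H = 44476 \cdot \frac{1}{44148} = \frac{11119}{11037} \approx 1.0074$)
$\frac{1}{M{\left(211 \right)} + \left(H + E{\left(69 \right)}\right)} = \frac{1}{211^{2} + \left(\frac{11119}{11037} + 29\right)} = \frac{1}{44521 + \frac{331192}{11037}} = \frac{1}{\frac{491709469}{11037}} = \frac{11037}{491709469}$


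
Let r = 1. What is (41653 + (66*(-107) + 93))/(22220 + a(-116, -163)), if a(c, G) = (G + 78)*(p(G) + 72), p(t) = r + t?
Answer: 598/515 ≈ 1.1612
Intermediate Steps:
p(t) = 1 + t
a(c, G) = (73 + G)*(78 + G) (a(c, G) = (G + 78)*((1 + G) + 72) = (78 + G)*(73 + G) = (73 + G)*(78 + G))
(41653 + (66*(-107) + 93))/(22220 + a(-116, -163)) = (41653 + (66*(-107) + 93))/(22220 + (5694 + (-163)² + 151*(-163))) = (41653 + (-7062 + 93))/(22220 + (5694 + 26569 - 24613)) = (41653 - 6969)/(22220 + 7650) = 34684/29870 = 34684*(1/29870) = 598/515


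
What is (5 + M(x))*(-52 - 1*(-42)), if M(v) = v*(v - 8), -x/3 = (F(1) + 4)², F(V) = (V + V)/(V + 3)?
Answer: -334525/8 ≈ -41816.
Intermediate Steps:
F(V) = 2*V/(3 + V) (F(V) = (2*V)/(3 + V) = 2*V/(3 + V))
x = -243/4 (x = -3*(2*1/(3 + 1) + 4)² = -3*(2*1/4 + 4)² = -3*(2*1*(¼) + 4)² = -3*(½ + 4)² = -3*(9/2)² = -3*81/4 = -243/4 ≈ -60.750)
M(v) = v*(-8 + v)
(5 + M(x))*(-52 - 1*(-42)) = (5 - 243*(-8 - 243/4)/4)*(-52 - 1*(-42)) = (5 - 243/4*(-275/4))*(-52 + 42) = (5 + 66825/16)*(-10) = (66905/16)*(-10) = -334525/8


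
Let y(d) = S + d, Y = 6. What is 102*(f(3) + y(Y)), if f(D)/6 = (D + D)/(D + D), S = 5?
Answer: 1734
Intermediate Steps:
y(d) = 5 + d
f(D) = 6 (f(D) = 6*((D + D)/(D + D)) = 6*((2*D)/((2*D))) = 6*((2*D)*(1/(2*D))) = 6*1 = 6)
102*(f(3) + y(Y)) = 102*(6 + (5 + 6)) = 102*(6 + 11) = 102*17 = 1734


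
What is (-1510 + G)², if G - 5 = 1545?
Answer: 1600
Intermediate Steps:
G = 1550 (G = 5 + 1545 = 1550)
(-1510 + G)² = (-1510 + 1550)² = 40² = 1600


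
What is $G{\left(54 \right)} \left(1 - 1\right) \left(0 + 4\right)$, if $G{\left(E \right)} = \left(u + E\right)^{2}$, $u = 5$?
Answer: $0$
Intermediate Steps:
$G{\left(E \right)} = \left(5 + E\right)^{2}$
$G{\left(54 \right)} \left(1 - 1\right) \left(0 + 4\right) = \left(5 + 54\right)^{2} \left(1 - 1\right) \left(0 + 4\right) = 59^{2} \cdot 0 \cdot 4 = 3481 \cdot 0 = 0$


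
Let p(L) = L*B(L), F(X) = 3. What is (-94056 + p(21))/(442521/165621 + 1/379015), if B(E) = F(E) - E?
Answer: -987981780934785/27953710406 ≈ -35344.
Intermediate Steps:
B(E) = 3 - E
p(L) = L*(3 - L)
(-94056 + p(21))/(442521/165621 + 1/379015) = (-94056 + 21*(3 - 1*21))/(442521/165621 + 1/379015) = (-94056 + 21*(3 - 21))/(442521*(1/165621) + 1/379015) = (-94056 + 21*(-18))/(147507/55207 + 1/379015) = (-94056 - 378)/(55907420812/20924281105) = -94434*20924281105/55907420812 = -987981780934785/27953710406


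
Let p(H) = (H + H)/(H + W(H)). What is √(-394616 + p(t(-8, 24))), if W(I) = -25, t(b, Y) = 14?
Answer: 2*I*√11937211/11 ≈ 628.19*I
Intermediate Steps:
p(H) = 2*H/(-25 + H) (p(H) = (H + H)/(H - 25) = (2*H)/(-25 + H) = 2*H/(-25 + H))
√(-394616 + p(t(-8, 24))) = √(-394616 + 2*14/(-25 + 14)) = √(-394616 + 2*14/(-11)) = √(-394616 + 2*14*(-1/11)) = √(-394616 - 28/11) = √(-4340804/11) = 2*I*√11937211/11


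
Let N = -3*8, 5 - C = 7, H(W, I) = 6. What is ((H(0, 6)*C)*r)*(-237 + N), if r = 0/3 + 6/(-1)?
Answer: -18792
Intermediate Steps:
r = -6 (r = 0*(⅓) + 6*(-1) = 0 - 6 = -6)
C = -2 (C = 5 - 1*7 = 5 - 7 = -2)
N = -24
((H(0, 6)*C)*r)*(-237 + N) = ((6*(-2))*(-6))*(-237 - 24) = -12*(-6)*(-261) = 72*(-261) = -18792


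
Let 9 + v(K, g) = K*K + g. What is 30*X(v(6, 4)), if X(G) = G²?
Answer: 28830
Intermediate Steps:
v(K, g) = -9 + g + K² (v(K, g) = -9 + (K*K + g) = -9 + (K² + g) = -9 + (g + K²) = -9 + g + K²)
30*X(v(6, 4)) = 30*(-9 + 4 + 6²)² = 30*(-9 + 4 + 36)² = 30*31² = 30*961 = 28830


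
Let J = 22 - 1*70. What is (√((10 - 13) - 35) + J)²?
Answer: (48 - I*√38)² ≈ 2266.0 - 591.78*I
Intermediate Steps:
J = -48 (J = 22 - 70 = -48)
(√((10 - 13) - 35) + J)² = (√((10 - 13) - 35) - 48)² = (√(-3 - 35) - 48)² = (√(-38) - 48)² = (I*√38 - 48)² = (-48 + I*√38)²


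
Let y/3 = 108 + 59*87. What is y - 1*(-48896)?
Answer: 64619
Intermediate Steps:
y = 15723 (y = 3*(108 + 59*87) = 3*(108 + 5133) = 3*5241 = 15723)
y - 1*(-48896) = 15723 - 1*(-48896) = 15723 + 48896 = 64619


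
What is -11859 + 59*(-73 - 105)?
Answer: -22361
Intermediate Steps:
-11859 + 59*(-73 - 105) = -11859 + 59*(-178) = -11859 - 10502 = -22361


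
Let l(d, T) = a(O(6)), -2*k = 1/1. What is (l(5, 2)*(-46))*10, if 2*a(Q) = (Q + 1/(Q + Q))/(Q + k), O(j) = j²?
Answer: -298195/1278 ≈ -233.33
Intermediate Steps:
k = -½ (k = -½/1 = -½*1 = -½ ≈ -0.50000)
a(Q) = (Q + 1/(2*Q))/(2*(-½ + Q)) (a(Q) = ((Q + 1/(Q + Q))/(Q - ½))/2 = ((Q + 1/(2*Q))/(-½ + Q))/2 = (Q + 1/(2*Q))/(2*(-½ + Q)))
l(d, T) = 2593/5112 (l(d, T) = (½ + (6²)²)/((6²)*(-1 + 2*6²)) = (½ + 36²)/(36*(-1 + 2*36)) = (½ + 1296)/(36*(-1 + 72)) = (1/36)*(2593/2)/71 = (1/36)*(1/71)*(2593/2) = 2593/5112)
(l(5, 2)*(-46))*10 = ((2593/5112)*(-46))*10 = -59639/2556*10 = -298195/1278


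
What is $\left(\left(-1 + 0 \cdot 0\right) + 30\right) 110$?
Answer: $3190$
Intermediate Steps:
$\left(\left(-1 + 0 \cdot 0\right) + 30\right) 110 = \left(\left(-1 + 0\right) + 30\right) 110 = \left(-1 + 30\right) 110 = 29 \cdot 110 = 3190$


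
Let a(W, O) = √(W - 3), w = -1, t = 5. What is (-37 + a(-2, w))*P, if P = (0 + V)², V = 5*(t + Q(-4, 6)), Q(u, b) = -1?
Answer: -14800 + 400*I*√5 ≈ -14800.0 + 894.43*I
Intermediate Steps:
V = 20 (V = 5*(5 - 1) = 5*4 = 20)
a(W, O) = √(-3 + W)
P = 400 (P = (0 + 20)² = 20² = 400)
(-37 + a(-2, w))*P = (-37 + √(-3 - 2))*400 = (-37 + √(-5))*400 = (-37 + I*√5)*400 = -14800 + 400*I*√5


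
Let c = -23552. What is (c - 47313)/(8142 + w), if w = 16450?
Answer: -70865/24592 ≈ -2.8816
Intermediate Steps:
(c - 47313)/(8142 + w) = (-23552 - 47313)/(8142 + 16450) = -70865/24592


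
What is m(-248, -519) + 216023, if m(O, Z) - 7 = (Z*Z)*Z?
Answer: -139582329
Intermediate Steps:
m(O, Z) = 7 + Z³ (m(O, Z) = 7 + (Z*Z)*Z = 7 + Z²*Z = 7 + Z³)
m(-248, -519) + 216023 = (7 + (-519)³) + 216023 = (7 - 139798359) + 216023 = -139798352 + 216023 = -139582329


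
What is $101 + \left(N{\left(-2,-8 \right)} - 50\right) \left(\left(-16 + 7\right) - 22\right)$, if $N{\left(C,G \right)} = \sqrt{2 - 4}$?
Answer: $1651 - 31 i \sqrt{2} \approx 1651.0 - 43.841 i$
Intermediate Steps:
$N{\left(C,G \right)} = i \sqrt{2}$ ($N{\left(C,G \right)} = \sqrt{-2} = i \sqrt{2}$)
$101 + \left(N{\left(-2,-8 \right)} - 50\right) \left(\left(-16 + 7\right) - 22\right) = 101 + \left(i \sqrt{2} - 50\right) \left(\left(-16 + 7\right) - 22\right) = 101 + \left(i \sqrt{2} - 50\right) \left(-9 - 22\right) = 101 + \left(-50 + i \sqrt{2}\right) \left(-31\right) = 101 + \left(1550 - 31 i \sqrt{2}\right) = 1651 - 31 i \sqrt{2}$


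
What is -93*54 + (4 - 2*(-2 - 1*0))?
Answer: -5014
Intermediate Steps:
-93*54 + (4 - 2*(-2 - 1*0)) = -5022 + (4 - 2*(-2 + 0)) = -5022 + (4 - 2*(-2)) = -5022 + (4 + 4) = -5022 + 8 = -5014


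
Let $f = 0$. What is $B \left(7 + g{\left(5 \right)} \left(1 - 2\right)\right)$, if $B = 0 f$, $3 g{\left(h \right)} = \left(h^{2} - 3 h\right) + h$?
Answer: $0$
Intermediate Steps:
$g{\left(h \right)} = - \frac{2 h}{3} + \frac{h^{2}}{3}$ ($g{\left(h \right)} = \frac{\left(h^{2} - 3 h\right) + h}{3} = \frac{h^{2} - 2 h}{3} = - \frac{2 h}{3} + \frac{h^{2}}{3}$)
$B = 0$ ($B = 0 \cdot 0 = 0$)
$B \left(7 + g{\left(5 \right)} \left(1 - 2\right)\right) = 0 \left(7 + \frac{1}{3} \cdot 5 \left(-2 + 5\right) \left(1 - 2\right)\right) = 0 \left(7 + \frac{1}{3} \cdot 5 \cdot 3 \left(-1\right)\right) = 0 \left(7 + 5 \left(-1\right)\right) = 0 \left(7 - 5\right) = 0 \cdot 2 = 0$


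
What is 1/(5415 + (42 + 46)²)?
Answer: 1/13159 ≈ 7.5994e-5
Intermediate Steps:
1/(5415 + (42 + 46)²) = 1/(5415 + 88²) = 1/(5415 + 7744) = 1/13159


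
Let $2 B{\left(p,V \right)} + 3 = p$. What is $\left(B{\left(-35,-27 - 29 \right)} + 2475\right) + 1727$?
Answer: $4183$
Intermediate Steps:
$B{\left(p,V \right)} = - \frac{3}{2} + \frac{p}{2}$
$\left(B{\left(-35,-27 - 29 \right)} + 2475\right) + 1727 = \left(\left(- \frac{3}{2} + \frac{1}{2} \left(-35\right)\right) + 2475\right) + 1727 = \left(\left(- \frac{3}{2} - \frac{35}{2}\right) + 2475\right) + 1727 = \left(-19 + 2475\right) + 1727 = 2456 + 1727 = 4183$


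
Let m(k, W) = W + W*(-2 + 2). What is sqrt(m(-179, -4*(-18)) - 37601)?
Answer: I*sqrt(37529) ≈ 193.72*I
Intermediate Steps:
m(k, W) = W (m(k, W) = W + W*0 = W + 0 = W)
sqrt(m(-179, -4*(-18)) - 37601) = sqrt(-4*(-18) - 37601) = sqrt(72 - 37601) = sqrt(-37529) = I*sqrt(37529)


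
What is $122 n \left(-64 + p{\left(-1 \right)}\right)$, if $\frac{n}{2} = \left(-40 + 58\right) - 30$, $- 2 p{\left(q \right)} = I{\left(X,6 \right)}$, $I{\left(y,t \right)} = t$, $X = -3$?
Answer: $196176$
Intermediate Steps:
$p{\left(q \right)} = -3$ ($p{\left(q \right)} = \left(- \frac{1}{2}\right) 6 = -3$)
$n = -24$ ($n = 2 \left(\left(-40 + 58\right) - 30\right) = 2 \left(18 - 30\right) = 2 \left(-12\right) = -24$)
$122 n \left(-64 + p{\left(-1 \right)}\right) = 122 \left(-24\right) \left(-64 - 3\right) = \left(-2928\right) \left(-67\right) = 196176$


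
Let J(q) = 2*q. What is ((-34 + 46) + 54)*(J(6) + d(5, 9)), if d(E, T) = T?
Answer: 1386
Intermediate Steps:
((-34 + 46) + 54)*(J(6) + d(5, 9)) = ((-34 + 46) + 54)*(2*6 + 9) = (12 + 54)*(12 + 9) = 66*21 = 1386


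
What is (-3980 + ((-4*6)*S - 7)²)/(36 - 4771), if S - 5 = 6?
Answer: -69461/4735 ≈ -14.670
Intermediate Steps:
S = 11 (S = 5 + 6 = 11)
(-3980 + ((-4*6)*S - 7)²)/(36 - 4771) = (-3980 + (-4*6*11 - 7)²)/(36 - 4771) = (-3980 + (-24*11 - 7)²)/(-4735) = (-3980 + (-264 - 7)²)*(-1/4735) = (-3980 + (-271)²)*(-1/4735) = (-3980 + 73441)*(-1/4735) = 69461*(-1/4735) = -69461/4735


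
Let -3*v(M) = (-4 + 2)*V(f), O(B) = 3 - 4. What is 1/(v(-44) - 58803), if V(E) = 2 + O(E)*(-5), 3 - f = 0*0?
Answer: -3/176395 ≈ -1.7007e-5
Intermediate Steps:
f = 3 (f = 3 - 0*0 = 3 - 1*0 = 3 + 0 = 3)
O(B) = -1
V(E) = 7 (V(E) = 2 - 1*(-5) = 2 + 5 = 7)
v(M) = 14/3 (v(M) = -(-4 + 2)*7/3 = -(-2)*7/3 = -1/3*(-14) = 14/3)
1/(v(-44) - 58803) = 1/(14/3 - 58803) = 1/(-176395/3) = -3/176395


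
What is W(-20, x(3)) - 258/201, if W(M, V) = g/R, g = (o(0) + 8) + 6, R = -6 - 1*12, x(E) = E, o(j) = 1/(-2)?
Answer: -545/268 ≈ -2.0336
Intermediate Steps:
o(j) = -1/2
R = -18 (R = -6 - 12 = -18)
g = 27/2 (g = (-1/2 + 8) + 6 = 15/2 + 6 = 27/2 ≈ 13.500)
W(M, V) = -3/4 (W(M, V) = (27/2)/(-18) = (27/2)*(-1/18) = -3/4)
W(-20, x(3)) - 258/201 = -3/4 - 258/201 = -3/4 - 258*1/201 = -3/4 - 86/67 = -545/268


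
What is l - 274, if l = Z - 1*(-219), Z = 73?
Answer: 18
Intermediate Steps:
l = 292 (l = 73 - 1*(-219) = 73 + 219 = 292)
l - 274 = 292 - 274 = 18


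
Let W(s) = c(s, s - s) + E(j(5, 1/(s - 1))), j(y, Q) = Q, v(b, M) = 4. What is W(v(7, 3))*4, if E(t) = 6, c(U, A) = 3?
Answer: 36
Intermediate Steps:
W(s) = 9 (W(s) = 3 + 6 = 9)
W(v(7, 3))*4 = 9*4 = 36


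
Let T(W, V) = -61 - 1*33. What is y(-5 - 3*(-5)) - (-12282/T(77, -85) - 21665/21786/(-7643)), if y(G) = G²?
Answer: -239942501773/7825988706 ≈ -30.660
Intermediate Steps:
T(W, V) = -94 (T(W, V) = -61 - 33 = -94)
y(-5 - 3*(-5)) - (-12282/T(77, -85) - 21665/21786/(-7643)) = (-5 - 3*(-5))² - (-12282/(-94) - 21665/21786/(-7643)) = (-5 + 15)² - (-12282*(-1/94) - 21665*1/21786*(-1/7643)) = 10² - (6141/47 - 21665/21786*(-1/7643)) = 100 - (6141/47 + 21665/166510398) = 100 - 1*1022541372373/7825988706 = 100 - 1022541372373/7825988706 = -239942501773/7825988706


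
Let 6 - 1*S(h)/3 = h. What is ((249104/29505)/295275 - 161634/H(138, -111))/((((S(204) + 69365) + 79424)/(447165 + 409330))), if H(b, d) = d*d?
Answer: -26801949803382553826/353499897365425125 ≈ -75.819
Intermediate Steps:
S(h) = 18 - 3*h
H(b, d) = d**2
((249104/29505)/295275 - 161634/H(138, -111))/((((S(204) + 69365) + 79424)/(447165 + 409330))) = ((249104/29505)/295275 - 161634/((-111)**2))/(((((18 - 3*204) + 69365) + 79424)/(447165 + 409330))) = ((249104*(1/29505))*(1/295275) - 161634/12321)/(((((18 - 612) + 69365) + 79424)/856495)) = ((249104/29505)*(1/295275) - 161634*1/12321)/((((-594 + 69365) + 79424)*(1/856495))) = (249104/8712088875 - 53878/4107)/(((68771 + 79424)*(1/856495))) = -156462967112374/(11926849669875*(148195*(1/856495))) = -156462967112374/(11926849669875*29639/171299) = -156462967112374/11926849669875*171299/29639 = -26801949803382553826/353499897365425125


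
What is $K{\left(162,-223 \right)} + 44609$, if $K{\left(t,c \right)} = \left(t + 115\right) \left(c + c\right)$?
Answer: $-78933$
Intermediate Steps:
$K{\left(t,c \right)} = 2 c \left(115 + t\right)$ ($K{\left(t,c \right)} = \left(115 + t\right) 2 c = 2 c \left(115 + t\right)$)
$K{\left(162,-223 \right)} + 44609 = 2 \left(-223\right) \left(115 + 162\right) + 44609 = 2 \left(-223\right) 277 + 44609 = -123542 + 44609 = -78933$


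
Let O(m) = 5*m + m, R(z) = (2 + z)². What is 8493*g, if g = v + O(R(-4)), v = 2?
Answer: 220818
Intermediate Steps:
O(m) = 6*m
g = 26 (g = 2 + 6*(2 - 4)² = 2 + 6*(-2)² = 2 + 6*4 = 2 + 24 = 26)
8493*g = 8493*26 = 220818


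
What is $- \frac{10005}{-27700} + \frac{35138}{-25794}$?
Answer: $- \frac{71525363}{71449380} \approx -1.0011$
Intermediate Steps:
$- \frac{10005}{-27700} + \frac{35138}{-25794} = \left(-10005\right) \left(- \frac{1}{27700}\right) + 35138 \left(- \frac{1}{25794}\right) = \frac{2001}{5540} - \frac{17569}{12897} = - \frac{71525363}{71449380}$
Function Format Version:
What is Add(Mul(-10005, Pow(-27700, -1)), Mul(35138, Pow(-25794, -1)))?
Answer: Rational(-71525363, 71449380) ≈ -1.0011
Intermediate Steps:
Add(Mul(-10005, Pow(-27700, -1)), Mul(35138, Pow(-25794, -1))) = Add(Mul(-10005, Rational(-1, 27700)), Mul(35138, Rational(-1, 25794))) = Add(Rational(2001, 5540), Rational(-17569, 12897)) = Rational(-71525363, 71449380)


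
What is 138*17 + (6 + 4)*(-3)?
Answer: 2316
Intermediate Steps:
138*17 + (6 + 4)*(-3) = 2346 + 10*(-3) = 2346 - 30 = 2316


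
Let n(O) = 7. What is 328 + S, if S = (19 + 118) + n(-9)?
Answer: 472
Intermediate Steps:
S = 144 (S = (19 + 118) + 7 = 137 + 7 = 144)
328 + S = 328 + 144 = 472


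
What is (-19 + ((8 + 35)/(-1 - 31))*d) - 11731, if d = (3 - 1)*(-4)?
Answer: -46957/4 ≈ -11739.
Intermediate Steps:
d = -8 (d = 2*(-4) = -8)
(-19 + ((8 + 35)/(-1 - 31))*d) - 11731 = (-19 + ((8 + 35)/(-1 - 31))*(-8)) - 11731 = (-19 + (43/(-32))*(-8)) - 11731 = (-19 + (43*(-1/32))*(-8)) - 11731 = (-19 - 43/32*(-8)) - 11731 = (-19 + 43/4) - 11731 = -33/4 - 11731 = -46957/4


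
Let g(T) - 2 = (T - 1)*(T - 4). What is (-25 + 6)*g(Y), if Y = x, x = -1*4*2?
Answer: -2090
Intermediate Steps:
x = -8 (x = -4*2 = -8)
Y = -8
g(T) = 2 + (-1 + T)*(-4 + T) (g(T) = 2 + (T - 1)*(T - 4) = 2 + (-1 + T)*(-4 + T))
(-25 + 6)*g(Y) = (-25 + 6)*(6 + (-8)² - 5*(-8)) = -19*(6 + 64 + 40) = -19*110 = -2090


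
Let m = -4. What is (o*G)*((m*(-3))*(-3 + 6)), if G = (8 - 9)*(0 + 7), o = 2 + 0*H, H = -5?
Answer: -504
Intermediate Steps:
o = 2 (o = 2 + 0*(-5) = 2 + 0 = 2)
G = -7 (G = -1*7 = -7)
(o*G)*((m*(-3))*(-3 + 6)) = (2*(-7))*((-4*(-3))*(-3 + 6)) = -168*3 = -14*36 = -504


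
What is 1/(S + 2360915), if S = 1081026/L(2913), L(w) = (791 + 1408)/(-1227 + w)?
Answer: 733/2338087307 ≈ 3.1350e-7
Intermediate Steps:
L(w) = 2199/(-1227 + w)
S = 607536612/733 (S = 1081026/((2199/(-1227 + 2913))) = 1081026/((2199/1686)) = 1081026/((2199*(1/1686))) = 1081026/(733/562) = 1081026*(562/733) = 607536612/733 ≈ 8.2884e+5)
1/(S + 2360915) = 1/(607536612/733 + 2360915) = 1/(2338087307/733) = 733/2338087307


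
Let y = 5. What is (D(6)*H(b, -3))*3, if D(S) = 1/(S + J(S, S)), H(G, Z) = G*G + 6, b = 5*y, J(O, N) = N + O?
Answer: 631/6 ≈ 105.17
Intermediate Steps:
b = 25 (b = 5*5 = 25)
H(G, Z) = 6 + G**2 (H(G, Z) = G**2 + 6 = 6 + G**2)
D(S) = 1/(3*S) (D(S) = 1/(S + (S + S)) = 1/(S + 2*S) = 1/(3*S))
(D(6)*H(b, -3))*3 = (((1/3)/6)*(6 + 25**2))*3 = (((1/3)*(1/6))*(6 + 625))*3 = ((1/18)*631)*3 = (631/18)*3 = 631/6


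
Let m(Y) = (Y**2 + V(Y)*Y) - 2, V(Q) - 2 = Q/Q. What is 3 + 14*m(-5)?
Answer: 115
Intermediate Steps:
V(Q) = 3 (V(Q) = 2 + Q/Q = 2 + 1 = 3)
m(Y) = -2 + Y**2 + 3*Y (m(Y) = (Y**2 + 3*Y) - 2 = -2 + Y**2 + 3*Y)
3 + 14*m(-5) = 3 + 14*(-2 + (-5)**2 + 3*(-5)) = 3 + 14*(-2 + 25 - 15) = 3 + 14*8 = 3 + 112 = 115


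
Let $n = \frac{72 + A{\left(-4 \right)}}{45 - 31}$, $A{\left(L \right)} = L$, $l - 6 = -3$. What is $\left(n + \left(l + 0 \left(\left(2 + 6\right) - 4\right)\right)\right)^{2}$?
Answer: $\frac{3025}{49} \approx 61.735$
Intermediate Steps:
$l = 3$ ($l = 6 - 3 = 3$)
$n = \frac{34}{7}$ ($n = \frac{72 - 4}{45 - 31} = \frac{68}{14} = 68 \cdot \frac{1}{14} = \frac{34}{7} \approx 4.8571$)
$\left(n + \left(l + 0 \left(\left(2 + 6\right) - 4\right)\right)\right)^{2} = \left(\frac{34}{7} + \left(3 + 0 \left(\left(2 + 6\right) - 4\right)\right)\right)^{2} = \left(\frac{34}{7} + \left(3 + 0 \left(8 - 4\right)\right)\right)^{2} = \left(\frac{34}{7} + \left(3 + 0 \cdot 4\right)\right)^{2} = \left(\frac{34}{7} + \left(3 + 0\right)\right)^{2} = \left(\frac{34}{7} + 3\right)^{2} = \left(\frac{55}{7}\right)^{2} = \frac{3025}{49}$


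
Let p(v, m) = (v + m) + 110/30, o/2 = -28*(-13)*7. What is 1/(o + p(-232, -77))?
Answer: 3/14372 ≈ 0.00020874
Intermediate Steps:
o = 5096 (o = 2*(-28*(-13)*7) = 2*(364*7) = 2*2548 = 5096)
p(v, m) = 11/3 + m + v (p(v, m) = (m + v) + 110*(1/30) = (m + v) + 11/3 = 11/3 + m + v)
1/(o + p(-232, -77)) = 1/(5096 + (11/3 - 77 - 232)) = 1/(5096 - 916/3) = 1/(14372/3) = 3/14372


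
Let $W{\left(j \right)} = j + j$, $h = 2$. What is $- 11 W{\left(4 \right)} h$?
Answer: $-176$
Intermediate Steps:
$W{\left(j \right)} = 2 j$
$- 11 W{\left(4 \right)} h = - 11 \cdot 2 \cdot 4 \cdot 2 = \left(-11\right) 8 \cdot 2 = \left(-88\right) 2 = -176$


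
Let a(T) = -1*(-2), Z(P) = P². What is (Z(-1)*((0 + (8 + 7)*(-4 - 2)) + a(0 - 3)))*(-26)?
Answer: 2288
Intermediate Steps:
a(T) = 2
(Z(-1)*((0 + (8 + 7)*(-4 - 2)) + a(0 - 3)))*(-26) = ((-1)²*((0 + (8 + 7)*(-4 - 2)) + 2))*(-26) = (1*((0 + 15*(-6)) + 2))*(-26) = (1*((0 - 90) + 2))*(-26) = (1*(-90 + 2))*(-26) = (1*(-88))*(-26) = -88*(-26) = 2288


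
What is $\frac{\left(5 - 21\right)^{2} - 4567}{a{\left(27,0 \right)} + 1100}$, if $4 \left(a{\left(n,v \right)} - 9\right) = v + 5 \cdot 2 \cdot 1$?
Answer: $- \frac{958}{247} \approx -3.8785$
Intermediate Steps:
$a{\left(n,v \right)} = \frac{23}{2} + \frac{v}{4}$ ($a{\left(n,v \right)} = 9 + \frac{v + 5 \cdot 2 \cdot 1}{4} = 9 + \frac{v + 5 \cdot 2}{4} = 9 + \frac{v + 10}{4} = 9 + \frac{10 + v}{4} = 9 + \left(\frac{5}{2} + \frac{v}{4}\right) = \frac{23}{2} + \frac{v}{4}$)
$\frac{\left(5 - 21\right)^{2} - 4567}{a{\left(27,0 \right)} + 1100} = \frac{\left(5 - 21\right)^{2} - 4567}{\left(\frac{23}{2} + \frac{1}{4} \cdot 0\right) + 1100} = \frac{\left(-16\right)^{2} - 4567}{\left(\frac{23}{2} + 0\right) + 1100} = \frac{256 - 4567}{\frac{23}{2} + 1100} = - \frac{4311}{\frac{2223}{2}} = \left(-4311\right) \frac{2}{2223} = - \frac{958}{247}$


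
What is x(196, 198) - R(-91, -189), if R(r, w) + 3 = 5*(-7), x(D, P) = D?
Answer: 234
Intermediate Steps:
R(r, w) = -38 (R(r, w) = -3 + 5*(-7) = -3 - 35 = -38)
x(196, 198) - R(-91, -189) = 196 - 1*(-38) = 196 + 38 = 234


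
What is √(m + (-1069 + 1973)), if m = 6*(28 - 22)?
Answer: 2*√235 ≈ 30.659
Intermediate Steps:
m = 36 (m = 6*6 = 36)
√(m + (-1069 + 1973)) = √(36 + (-1069 + 1973)) = √(36 + 904) = √940 = 2*√235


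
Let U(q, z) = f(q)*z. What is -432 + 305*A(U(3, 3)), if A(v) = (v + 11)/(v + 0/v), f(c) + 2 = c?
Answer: 2974/3 ≈ 991.33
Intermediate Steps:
f(c) = -2 + c
U(q, z) = z*(-2 + q) (U(q, z) = (-2 + q)*z = z*(-2 + q))
A(v) = (11 + v)/v (A(v) = (11 + v)/(v + 0) = (11 + v)/v)
-432 + 305*A(U(3, 3)) = -432 + 305*((11 + 3*(-2 + 3))/((3*(-2 + 3)))) = -432 + 305*((11 + 3*1)/((3*1))) = -432 + 305*((11 + 3)/3) = -432 + 305*((⅓)*14) = -432 + 305*(14/3) = -432 + 4270/3 = 2974/3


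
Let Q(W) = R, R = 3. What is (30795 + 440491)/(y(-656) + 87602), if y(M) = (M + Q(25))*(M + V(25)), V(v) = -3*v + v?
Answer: 235643/274310 ≈ 0.85904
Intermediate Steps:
Q(W) = 3
V(v) = -2*v
y(M) = (-50 + M)*(3 + M) (y(M) = (M + 3)*(M - 2*25) = (3 + M)*(M - 50) = (3 + M)*(-50 + M) = (-50 + M)*(3 + M))
(30795 + 440491)/(y(-656) + 87602) = (30795 + 440491)/((-150 + (-656)² - 47*(-656)) + 87602) = 471286/((-150 + 430336 + 30832) + 87602) = 471286/(461018 + 87602) = 471286/548620 = 471286*(1/548620) = 235643/274310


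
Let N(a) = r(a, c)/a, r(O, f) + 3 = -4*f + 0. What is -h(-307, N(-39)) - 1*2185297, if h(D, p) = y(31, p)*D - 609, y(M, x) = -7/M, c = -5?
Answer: -67727477/31 ≈ -2.1848e+6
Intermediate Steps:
r(O, f) = -3 - 4*f (r(O, f) = -3 + (-4*f + 0) = -3 - 4*f)
N(a) = 17/a (N(a) = (-3 - 4*(-5))/a = (-3 + 20)/a = 17/a)
h(D, p) = -609 - 7*D/31 (h(D, p) = (-7/31)*D - 609 = (-7*1/31)*D - 609 = -7*D/31 - 609 = -609 - 7*D/31)
-h(-307, N(-39)) - 1*2185297 = -(-609 - 7/31*(-307)) - 1*2185297 = -(-609 + 2149/31) - 2185297 = -1*(-16730/31) - 2185297 = 16730/31 - 2185297 = -67727477/31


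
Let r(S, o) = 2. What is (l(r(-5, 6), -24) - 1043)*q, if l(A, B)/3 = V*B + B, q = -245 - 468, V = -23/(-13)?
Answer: 11515663/13 ≈ 8.8582e+5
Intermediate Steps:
V = 23/13 (V = -23*(-1/13) = 23/13 ≈ 1.7692)
q = -713
l(A, B) = 108*B/13 (l(A, B) = 3*(23*B/13 + B) = 3*(36*B/13) = 108*B/13)
(l(r(-5, 6), -24) - 1043)*q = ((108/13)*(-24) - 1043)*(-713) = (-2592/13 - 1043)*(-713) = -16151/13*(-713) = 11515663/13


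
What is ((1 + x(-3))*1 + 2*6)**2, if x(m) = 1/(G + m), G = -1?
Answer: 2601/16 ≈ 162.56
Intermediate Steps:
x(m) = 1/(-1 + m)
((1 + x(-3))*1 + 2*6)**2 = ((1 + 1/(-1 - 3))*1 + 2*6)**2 = ((1 + 1/(-4))*1 + 12)**2 = ((1 - 1/4)*1 + 12)**2 = ((3/4)*1 + 12)**2 = (3/4 + 12)**2 = (51/4)**2 = 2601/16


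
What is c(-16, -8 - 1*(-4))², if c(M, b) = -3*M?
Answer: 2304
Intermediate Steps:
c(-16, -8 - 1*(-4))² = (-3*(-16))² = 48² = 2304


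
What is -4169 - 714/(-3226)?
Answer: -6724240/1613 ≈ -4168.8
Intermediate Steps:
-4169 - 714/(-3226) = -4169 - 714*(-1/3226) = -4169 + 357/1613 = -6724240/1613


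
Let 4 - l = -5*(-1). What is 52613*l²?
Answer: 52613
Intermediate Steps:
l = -1 (l = 4 - (-5)*(-1) = 4 - 1*5 = 4 - 5 = -1)
52613*l² = 52613*(-1)² = 52613*1 = 52613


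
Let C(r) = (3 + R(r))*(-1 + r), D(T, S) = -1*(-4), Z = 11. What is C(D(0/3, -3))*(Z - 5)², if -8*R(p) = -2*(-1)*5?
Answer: 189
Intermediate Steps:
R(p) = -5/4 (R(p) = -(-2*(-1))*5/8 = -5/4)
D(T, S) = 4
C(r) = -7/4 + 7*r/4 (C(r) = (3 - 5/4)*(-1 + r) = 7*(-1 + r)/4 = -7/4 + 7*r/4)
C(D(0/3, -3))*(Z - 5)² = (-7/4 + (7/4)*4)*(11 - 5)² = (-7/4 + 7)*6² = (21/4)*36 = 189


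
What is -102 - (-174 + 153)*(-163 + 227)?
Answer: 1242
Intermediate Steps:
-102 - (-174 + 153)*(-163 + 227) = -102 - (-21)*64 = -102 - 1*(-1344) = -102 + 1344 = 1242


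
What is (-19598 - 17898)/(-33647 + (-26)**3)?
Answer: 37496/51223 ≈ 0.73201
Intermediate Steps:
(-19598 - 17898)/(-33647 + (-26)**3) = -37496/(-33647 - 17576) = -37496/(-51223) = -37496*(-1/51223) = 37496/51223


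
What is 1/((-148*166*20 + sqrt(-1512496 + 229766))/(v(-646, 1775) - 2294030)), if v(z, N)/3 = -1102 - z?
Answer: 112786676128/24143593233 + 1147699*I*sqrt(1282730)/120717966165 ≈ 4.6715 + 0.010768*I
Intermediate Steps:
v(z, N) = -3306 - 3*z (v(z, N) = 3*(-1102 - z) = -3306 - 3*z)
1/((-148*166*20 + sqrt(-1512496 + 229766))/(v(-646, 1775) - 2294030)) = 1/((-148*166*20 + sqrt(-1512496 + 229766))/((-3306 - 3*(-646)) - 2294030)) = 1/((-24568*20 + sqrt(-1282730))/((-3306 + 1938) - 2294030)) = 1/((-491360 + I*sqrt(1282730))/(-1368 - 2294030)) = 1/((-491360 + I*sqrt(1282730))/(-2295398)) = 1/((-491360 + I*sqrt(1282730))*(-1/2295398)) = 1/(245680/1147699 - I*sqrt(1282730)/2295398)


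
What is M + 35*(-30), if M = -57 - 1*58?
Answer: -1165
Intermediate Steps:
M = -115 (M = -57 - 58 = -115)
M + 35*(-30) = -115 + 35*(-30) = -115 - 1050 = -1165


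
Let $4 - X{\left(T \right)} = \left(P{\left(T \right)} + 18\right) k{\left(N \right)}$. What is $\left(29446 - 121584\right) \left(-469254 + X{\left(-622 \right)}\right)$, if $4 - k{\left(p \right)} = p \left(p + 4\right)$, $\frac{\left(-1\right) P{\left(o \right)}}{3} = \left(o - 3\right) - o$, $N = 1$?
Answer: $43233268774$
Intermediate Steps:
$P{\left(o \right)} = 9$ ($P{\left(o \right)} = - 3 \left(\left(o - 3\right) - o\right) = - 3 \left(\left(-3 + o\right) - o\right) = \left(-3\right) \left(-3\right) = 9$)
$k{\left(p \right)} = 4 - p \left(4 + p\right)$ ($k{\left(p \right)} = 4 - p \left(p + 4\right) = 4 - p \left(4 + p\right)$)
$X{\left(T \right)} = 31$ ($X{\left(T \right)} = 4 - \left(9 + 18\right) \left(4 - 1^{2} - 4\right) = 4 - 27 \left(4 - 1 - 4\right) = 4 - 27 \left(-1\right) = 4 - -27 = 4 + 27 = 31$)
$\left(29446 - 121584\right) \left(-469254 + X{\left(-622 \right)}\right) = \left(29446 - 121584\right) \left(-469254 + 31\right) = \left(-92138\right) \left(-469223\right) = 43233268774$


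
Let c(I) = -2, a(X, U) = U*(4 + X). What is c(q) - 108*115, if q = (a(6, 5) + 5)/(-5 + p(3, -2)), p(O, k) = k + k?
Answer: -12422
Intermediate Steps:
p(O, k) = 2*k
q = -55/9 (q = (5*(4 + 6) + 5)/(-5 + 2*(-2)) = (5*10 + 5)/(-5 - 4) = (50 + 5)/(-9) = 55*(-⅑) = -55/9 ≈ -6.1111)
c(q) - 108*115 = -2 - 108*115 = -2 - 12420 = -12422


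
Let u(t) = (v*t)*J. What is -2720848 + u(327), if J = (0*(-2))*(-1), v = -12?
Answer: -2720848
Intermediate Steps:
J = 0 (J = 0*(-1) = 0)
u(t) = 0 (u(t) = -12*t*0 = 0)
-2720848 + u(327) = -2720848 + 0 = -2720848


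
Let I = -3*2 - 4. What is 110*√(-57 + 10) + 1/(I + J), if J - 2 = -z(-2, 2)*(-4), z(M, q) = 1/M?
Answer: -⅒ + 110*I*√47 ≈ -0.1 + 754.12*I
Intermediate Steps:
I = -10 (I = -6 - 4 = -10)
J = 0 (J = 2 - 1/(-2)*(-4) = 2 - 1*(-½)*(-4) = 2 + (½)*(-4) = 2 - 2 = 0)
110*√(-57 + 10) + 1/(I + J) = 110*√(-57 + 10) + 1/(-10 + 0) = 110*√(-47) + 1/(-10) = 110*(I*√47) - ⅒ = 110*I*√47 - ⅒ = -⅒ + 110*I*√47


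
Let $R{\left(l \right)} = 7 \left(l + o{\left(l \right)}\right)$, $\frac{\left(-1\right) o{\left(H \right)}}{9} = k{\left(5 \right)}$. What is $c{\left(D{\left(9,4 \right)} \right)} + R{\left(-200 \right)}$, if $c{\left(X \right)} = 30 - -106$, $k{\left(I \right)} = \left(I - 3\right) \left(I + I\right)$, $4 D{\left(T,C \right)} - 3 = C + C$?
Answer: $-2524$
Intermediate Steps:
$D{\left(T,C \right)} = \frac{3}{4} + \frac{C}{2}$ ($D{\left(T,C \right)} = \frac{3}{4} + \frac{C + C}{4} = \frac{3}{4} + \frac{2 C}{4} = \frac{3}{4} + \frac{C}{2}$)
$k{\left(I \right)} = 2 I \left(-3 + I\right)$ ($k{\left(I \right)} = \left(-3 + I\right) 2 I = 2 I \left(-3 + I\right)$)
$o{\left(H \right)} = -180$ ($o{\left(H \right)} = - 9 \cdot 2 \cdot 5 \left(-3 + 5\right) = - 9 \cdot 2 \cdot 5 \cdot 2 = \left(-9\right) 20 = -180$)
$R{\left(l \right)} = -1260 + 7 l$ ($R{\left(l \right)} = 7 \left(l - 180\right) = 7 \left(-180 + l\right) = -1260 + 7 l$)
$c{\left(X \right)} = 136$ ($c{\left(X \right)} = 30 + 106 = 136$)
$c{\left(D{\left(9,4 \right)} \right)} + R{\left(-200 \right)} = 136 + \left(-1260 + 7 \left(-200\right)\right) = 136 - 2660 = -2524$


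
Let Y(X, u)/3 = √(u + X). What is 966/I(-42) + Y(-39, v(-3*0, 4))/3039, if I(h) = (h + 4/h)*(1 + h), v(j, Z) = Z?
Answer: 10143/18122 + I*√35/1013 ≈ 0.55971 + 0.0058402*I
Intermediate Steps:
Y(X, u) = 3*√(X + u) (Y(X, u) = 3*√(u + X) = 3*√(X + u))
I(h) = (1 + h)*(h + 4/h)
966/I(-42) + Y(-39, v(-3*0, 4))/3039 = 966/(4 - 42 + (-42)² + 4/(-42)) + (3*√(-39 + 4))/3039 = 966/(4 - 42 + 1764 + 4*(-1/42)) + (3*√(-35))*(1/3039) = 966/(4 - 42 + 1764 - 2/21) + (3*(I*√35))*(1/3039) = 966/(36244/21) + (3*I*√35)*(1/3039) = 966*(21/36244) + I*√35/1013 = 10143/18122 + I*√35/1013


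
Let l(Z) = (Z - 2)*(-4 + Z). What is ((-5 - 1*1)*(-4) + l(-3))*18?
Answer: 1062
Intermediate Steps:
l(Z) = (-4 + Z)*(-2 + Z) (l(Z) = (-2 + Z)*(-4 + Z) = (-4 + Z)*(-2 + Z))
((-5 - 1*1)*(-4) + l(-3))*18 = ((-5 - 1*1)*(-4) + (8 + (-3)² - 6*(-3)))*18 = ((-5 - 1)*(-4) + (8 + 9 + 18))*18 = (-6*(-4) + 35)*18 = (24 + 35)*18 = 59*18 = 1062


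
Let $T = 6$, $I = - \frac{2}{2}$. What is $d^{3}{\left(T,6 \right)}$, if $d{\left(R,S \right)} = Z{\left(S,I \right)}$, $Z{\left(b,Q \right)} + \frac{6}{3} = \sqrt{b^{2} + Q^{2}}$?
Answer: $-230 + 49 \sqrt{37} \approx 68.055$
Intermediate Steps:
$I = -1$ ($I = \left(-2\right) \frac{1}{2} = -1$)
$Z{\left(b,Q \right)} = -2 + \sqrt{Q^{2} + b^{2}}$ ($Z{\left(b,Q \right)} = -2 + \sqrt{b^{2} + Q^{2}} = -2 + \sqrt{Q^{2} + b^{2}}$)
$d{\left(R,S \right)} = -2 + \sqrt{1 + S^{2}}$ ($d{\left(R,S \right)} = -2 + \sqrt{\left(-1\right)^{2} + S^{2}} = -2 + \sqrt{1 + S^{2}}$)
$d^{3}{\left(T,6 \right)} = \left(-2 + \sqrt{1 + 6^{2}}\right)^{3} = \left(-2 + \sqrt{1 + 36}\right)^{3} = \left(-2 + \sqrt{37}\right)^{3}$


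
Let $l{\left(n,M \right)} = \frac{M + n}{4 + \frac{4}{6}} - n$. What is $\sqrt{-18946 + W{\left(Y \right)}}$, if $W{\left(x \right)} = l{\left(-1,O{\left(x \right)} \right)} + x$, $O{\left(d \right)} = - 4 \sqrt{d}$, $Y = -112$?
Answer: $\frac{\sqrt{-3735214 - 672 i \sqrt{7}}}{14} \approx 0.032855 - 138.05 i$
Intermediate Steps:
$l{\left(n,M \right)} = - \frac{11 n}{14} + \frac{3 M}{14}$ ($l{\left(n,M \right)} = \frac{M + n}{4 + 4 \cdot \frac{1}{6}} - n = \frac{M + n}{4 + \frac{2}{3}} - n = \frac{M + n}{\frac{14}{3}} - n = \left(M + n\right) \frac{3}{14} - n = \left(\frac{3 M}{14} + \frac{3 n}{14}\right) - n = - \frac{11 n}{14} + \frac{3 M}{14}$)
$W{\left(x \right)} = \frac{11}{14} + x - \frac{6 \sqrt{x}}{7}$ ($W{\left(x \right)} = \left(\left(- \frac{11}{14}\right) \left(-1\right) + \frac{3 \left(- 4 \sqrt{x}\right)}{14}\right) + x = \left(\frac{11}{14} - \frac{6 \sqrt{x}}{7}\right) + x = \frac{11}{14} + x - \frac{6 \sqrt{x}}{7}$)
$\sqrt{-18946 + W{\left(Y \right)}} = \sqrt{-18946 - \left(\frac{1557}{14} + \frac{24 i \sqrt{7}}{7}\right)} = \sqrt{- \frac{266801}{14} - \frac{24 i \sqrt{7}}{7}}$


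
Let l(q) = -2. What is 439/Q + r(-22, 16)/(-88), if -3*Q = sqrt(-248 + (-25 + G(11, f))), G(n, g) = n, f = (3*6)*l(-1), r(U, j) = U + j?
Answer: 3/44 + 1317*I*sqrt(262)/262 ≈ 0.068182 + 81.365*I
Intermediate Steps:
f = -36 (f = (3*6)*(-2) = 18*(-2) = -36)
Q = -I*sqrt(262)/3 (Q = -sqrt(-248 + (-25 + 11))/3 = -sqrt(-248 - 14)/3 = -I*sqrt(262)/3 ≈ -5.3955*I)
439/Q + r(-22, 16)/(-88) = 439/((-I*sqrt(262)/3)) + (-22 + 16)/(-88) = 439*(3*I*sqrt(262)/262) - 6*(-1/88) = 1317*I*sqrt(262)/262 + 3/44 = 3/44 + 1317*I*sqrt(262)/262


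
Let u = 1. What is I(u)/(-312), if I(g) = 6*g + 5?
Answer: -11/312 ≈ -0.035256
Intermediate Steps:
I(g) = 5 + 6*g
I(u)/(-312) = (5 + 6*1)/(-312) = (5 + 6)*(-1/312) = 11*(-1/312) = -11/312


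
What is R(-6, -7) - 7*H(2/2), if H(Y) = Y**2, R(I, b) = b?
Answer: -14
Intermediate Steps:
R(-6, -7) - 7*H(2/2) = -7 - 7*1**2 = -7 - 7*1 = -7 - 7 = -14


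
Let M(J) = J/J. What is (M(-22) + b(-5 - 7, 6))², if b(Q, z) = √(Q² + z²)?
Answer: 181 + 12*√5 ≈ 207.83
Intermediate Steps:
M(J) = 1
(M(-22) + b(-5 - 7, 6))² = (1 + √((-5 - 7)² + 6²))² = (1 + √((-12)² + 36))² = (1 + √(144 + 36))² = (1 + √180)² = (1 + 6*√5)²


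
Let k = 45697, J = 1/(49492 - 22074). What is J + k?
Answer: 1252920347/27418 ≈ 45697.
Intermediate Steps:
J = 1/27418 ≈ 3.6472e-5
J + k = 1/27418 + 45697 = 1252920347/27418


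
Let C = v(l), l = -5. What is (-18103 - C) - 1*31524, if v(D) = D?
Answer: -49622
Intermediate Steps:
C = -5
(-18103 - C) - 1*31524 = (-18103 - 1*(-5)) - 1*31524 = (-18103 + 5) - 31524 = -18098 - 31524 = -49622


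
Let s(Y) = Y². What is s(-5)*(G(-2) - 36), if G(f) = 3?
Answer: -825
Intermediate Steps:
s(-5)*(G(-2) - 36) = (-5)²*(3 - 36) = 25*(-33) = -825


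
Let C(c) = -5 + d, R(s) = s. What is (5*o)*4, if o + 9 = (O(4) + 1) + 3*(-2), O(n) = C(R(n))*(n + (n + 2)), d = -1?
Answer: -1480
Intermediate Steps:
C(c) = -6 (C(c) = -5 - 1 = -6)
O(n) = -12 - 12*n (O(n) = -6*(n + (n + 2)) = -6*(n + (2 + n)) = -6*(2 + 2*n) = -12 - 12*n)
o = -74 (o = -9 + (((-12 - 12*4) + 1) + 3*(-2)) = -9 + (((-12 - 48) + 1) - 6) = -9 + ((-60 + 1) - 6) = -9 + (-59 - 6) = -9 - 65 = -74)
(5*o)*4 = (5*(-74))*4 = -370*4 = -1480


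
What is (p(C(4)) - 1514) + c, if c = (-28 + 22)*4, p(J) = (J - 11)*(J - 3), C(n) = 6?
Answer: -1553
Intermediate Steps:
p(J) = (-11 + J)*(-3 + J)
c = -24 (c = -6*4 = -24)
(p(C(4)) - 1514) + c = ((33 + 6² - 14*6) - 1514) - 24 = ((33 + 36 - 84) - 1514) - 24 = (-15 - 1514) - 24 = -1529 - 24 = -1553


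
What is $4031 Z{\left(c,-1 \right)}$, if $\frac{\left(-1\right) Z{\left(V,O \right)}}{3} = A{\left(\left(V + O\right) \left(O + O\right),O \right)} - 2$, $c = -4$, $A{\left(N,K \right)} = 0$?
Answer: $24186$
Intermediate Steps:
$Z{\left(V,O \right)} = 6$ ($Z{\left(V,O \right)} = - 3 \left(0 - 2\right) = \left(-3\right) \left(-2\right) = 6$)
$4031 Z{\left(c,-1 \right)} = 4031 \cdot 6 = 24186$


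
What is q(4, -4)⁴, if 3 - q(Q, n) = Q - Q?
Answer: 81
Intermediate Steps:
q(Q, n) = 3 (q(Q, n) = 3 - (Q - Q) = 3 - 1*0 = 3 + 0 = 3)
q(4, -4)⁴ = 3⁴ = 81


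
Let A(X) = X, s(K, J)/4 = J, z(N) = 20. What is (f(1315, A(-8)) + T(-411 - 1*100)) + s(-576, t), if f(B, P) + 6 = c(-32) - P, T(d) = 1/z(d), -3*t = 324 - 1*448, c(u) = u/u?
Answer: 10103/60 ≈ 168.38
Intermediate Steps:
c(u) = 1
t = 124/3 (t = -(324 - 1*448)/3 = -(324 - 448)/3 = -⅓*(-124) = 124/3 ≈ 41.333)
s(K, J) = 4*J
T(d) = 1/20
f(B, P) = -5 - P (f(B, P) = -6 + (1 - P) = -5 - P)
(f(1315, A(-8)) + T(-411 - 1*100)) + s(-576, t) = ((-5 - 1*(-8)) + 1/20) + 4*(124/3) = ((-5 + 8) + 1/20) + 496/3 = (3 + 1/20) + 496/3 = 61/20 + 496/3 = 10103/60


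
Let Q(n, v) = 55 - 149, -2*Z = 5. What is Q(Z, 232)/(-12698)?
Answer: 47/6349 ≈ 0.0074027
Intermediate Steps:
Z = -5/2 (Z = -1/2*5 = -5/2 ≈ -2.5000)
Q(n, v) = -94
Q(Z, 232)/(-12698) = -94/(-12698) = -94*(-1/12698) = 47/6349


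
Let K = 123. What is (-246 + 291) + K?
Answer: 168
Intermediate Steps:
(-246 + 291) + K = (-246 + 291) + 123 = 45 + 123 = 168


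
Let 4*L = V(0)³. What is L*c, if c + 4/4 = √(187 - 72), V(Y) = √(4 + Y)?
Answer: -2 + 2*√115 ≈ 19.448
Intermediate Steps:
c = -1 + √115 (c = -1 + √(187 - 72) = -1 + √115 ≈ 9.7238)
L = 2 (L = (√(4 + 0))³/4 = (√4)³/4 = (¼)*2³ = (¼)*8 = 2)
L*c = 2*(-1 + √115) = -2 + 2*√115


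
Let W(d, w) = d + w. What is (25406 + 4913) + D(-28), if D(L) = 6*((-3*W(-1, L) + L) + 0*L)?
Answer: 30673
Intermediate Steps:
D(L) = 18 - 12*L (D(L) = 6*((-3*(-1 + L) + L) + 0*L) = 6*(((3 - 3*L) + L) + 0) = 6*((3 - 2*L) + 0) = 6*(3 - 2*L) = 18 - 12*L)
(25406 + 4913) + D(-28) = (25406 + 4913) + (18 - 12*(-28)) = 30319 + (18 + 336) = 30319 + 354 = 30673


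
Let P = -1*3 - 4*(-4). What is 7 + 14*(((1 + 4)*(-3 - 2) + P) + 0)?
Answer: -161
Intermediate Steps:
P = 13 (P = -3 - 1*(-16) = -3 + 16 = 13)
7 + 14*(((1 + 4)*(-3 - 2) + P) + 0) = 7 + 14*(((1 + 4)*(-3 - 2) + 13) + 0) = 7 + 14*((5*(-5) + 13) + 0) = 7 + 14*((-25 + 13) + 0) = 7 + 14*(-12 + 0) = 7 + 14*(-12) = 7 - 168 = -161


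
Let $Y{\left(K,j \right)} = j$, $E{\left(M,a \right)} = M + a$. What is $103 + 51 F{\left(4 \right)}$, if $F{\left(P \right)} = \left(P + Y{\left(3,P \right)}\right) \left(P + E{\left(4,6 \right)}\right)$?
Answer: $5815$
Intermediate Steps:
$F{\left(P \right)} = 2 P \left(10 + P\right)$ ($F{\left(P \right)} = \left(P + P\right) \left(P + \left(4 + 6\right)\right) = 2 P \left(P + 10\right) = 2 P \left(10 + P\right)$)
$103 + 51 F{\left(4 \right)} = 103 + 51 \cdot 2 \cdot 4 \left(10 + 4\right) = 103 + 51 \cdot 2 \cdot 4 \cdot 14 = 103 + 51 \cdot 112 = 103 + 5712 = 5815$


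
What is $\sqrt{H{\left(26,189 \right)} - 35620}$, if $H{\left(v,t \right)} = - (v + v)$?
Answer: $14 i \sqrt{182} \approx 188.87 i$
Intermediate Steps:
$H{\left(v,t \right)} = - 2 v$
$\sqrt{H{\left(26,189 \right)} - 35620} = \sqrt{\left(-2\right) 26 - 35620} = \sqrt{-52 - 35620} = \sqrt{-35672} = 14 i \sqrt{182}$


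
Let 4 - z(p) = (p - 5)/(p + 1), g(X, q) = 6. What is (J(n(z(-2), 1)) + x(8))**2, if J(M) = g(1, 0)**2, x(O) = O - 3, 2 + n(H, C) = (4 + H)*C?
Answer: 1681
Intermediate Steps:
z(p) = 4 - (-5 + p)/(1 + p) (z(p) = 4 - (p - 5)/(p + 1) = 4 - (-5 + p)/(1 + p))
n(H, C) = -2 + C*(4 + H) (n(H, C) = -2 + (4 + H)*C = -2 + C*(4 + H))
x(O) = -3 + O
J(M) = 36 (J(M) = 6**2 = 36)
(J(n(z(-2), 1)) + x(8))**2 = (36 + (-3 + 8))**2 = (36 + 5)**2 = 41**2 = 1681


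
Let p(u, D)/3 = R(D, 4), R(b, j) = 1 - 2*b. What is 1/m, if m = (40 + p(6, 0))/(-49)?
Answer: -49/43 ≈ -1.1395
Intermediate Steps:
p(u, D) = 3 - 6*D (p(u, D) = 3*(1 - 2*D) = 3 - 6*D)
m = -43/49 (m = (40 + (3 - 6*0))/(-49) = -(40 + (3 + 0))/49 = -(40 + 3)/49 = -1/49*43 = -43/49 ≈ -0.87755)
1/m = 1/(-43/49) = -49/43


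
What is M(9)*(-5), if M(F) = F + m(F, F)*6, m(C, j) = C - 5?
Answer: -165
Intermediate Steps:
m(C, j) = -5 + C
M(F) = -30 + 7*F (M(F) = F + (-5 + F)*6 = F + (-30 + 6*F) = -30 + 7*F)
M(9)*(-5) = (-30 + 7*9)*(-5) = (-30 + 63)*(-5) = 33*(-5) = -165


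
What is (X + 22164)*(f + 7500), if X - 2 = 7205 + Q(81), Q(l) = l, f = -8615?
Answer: -32838980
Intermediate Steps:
X = 7288 (X = 2 + (7205 + 81) = 2 + 7286 = 7288)
(X + 22164)*(f + 7500) = (7288 + 22164)*(-8615 + 7500) = 29452*(-1115) = -32838980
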